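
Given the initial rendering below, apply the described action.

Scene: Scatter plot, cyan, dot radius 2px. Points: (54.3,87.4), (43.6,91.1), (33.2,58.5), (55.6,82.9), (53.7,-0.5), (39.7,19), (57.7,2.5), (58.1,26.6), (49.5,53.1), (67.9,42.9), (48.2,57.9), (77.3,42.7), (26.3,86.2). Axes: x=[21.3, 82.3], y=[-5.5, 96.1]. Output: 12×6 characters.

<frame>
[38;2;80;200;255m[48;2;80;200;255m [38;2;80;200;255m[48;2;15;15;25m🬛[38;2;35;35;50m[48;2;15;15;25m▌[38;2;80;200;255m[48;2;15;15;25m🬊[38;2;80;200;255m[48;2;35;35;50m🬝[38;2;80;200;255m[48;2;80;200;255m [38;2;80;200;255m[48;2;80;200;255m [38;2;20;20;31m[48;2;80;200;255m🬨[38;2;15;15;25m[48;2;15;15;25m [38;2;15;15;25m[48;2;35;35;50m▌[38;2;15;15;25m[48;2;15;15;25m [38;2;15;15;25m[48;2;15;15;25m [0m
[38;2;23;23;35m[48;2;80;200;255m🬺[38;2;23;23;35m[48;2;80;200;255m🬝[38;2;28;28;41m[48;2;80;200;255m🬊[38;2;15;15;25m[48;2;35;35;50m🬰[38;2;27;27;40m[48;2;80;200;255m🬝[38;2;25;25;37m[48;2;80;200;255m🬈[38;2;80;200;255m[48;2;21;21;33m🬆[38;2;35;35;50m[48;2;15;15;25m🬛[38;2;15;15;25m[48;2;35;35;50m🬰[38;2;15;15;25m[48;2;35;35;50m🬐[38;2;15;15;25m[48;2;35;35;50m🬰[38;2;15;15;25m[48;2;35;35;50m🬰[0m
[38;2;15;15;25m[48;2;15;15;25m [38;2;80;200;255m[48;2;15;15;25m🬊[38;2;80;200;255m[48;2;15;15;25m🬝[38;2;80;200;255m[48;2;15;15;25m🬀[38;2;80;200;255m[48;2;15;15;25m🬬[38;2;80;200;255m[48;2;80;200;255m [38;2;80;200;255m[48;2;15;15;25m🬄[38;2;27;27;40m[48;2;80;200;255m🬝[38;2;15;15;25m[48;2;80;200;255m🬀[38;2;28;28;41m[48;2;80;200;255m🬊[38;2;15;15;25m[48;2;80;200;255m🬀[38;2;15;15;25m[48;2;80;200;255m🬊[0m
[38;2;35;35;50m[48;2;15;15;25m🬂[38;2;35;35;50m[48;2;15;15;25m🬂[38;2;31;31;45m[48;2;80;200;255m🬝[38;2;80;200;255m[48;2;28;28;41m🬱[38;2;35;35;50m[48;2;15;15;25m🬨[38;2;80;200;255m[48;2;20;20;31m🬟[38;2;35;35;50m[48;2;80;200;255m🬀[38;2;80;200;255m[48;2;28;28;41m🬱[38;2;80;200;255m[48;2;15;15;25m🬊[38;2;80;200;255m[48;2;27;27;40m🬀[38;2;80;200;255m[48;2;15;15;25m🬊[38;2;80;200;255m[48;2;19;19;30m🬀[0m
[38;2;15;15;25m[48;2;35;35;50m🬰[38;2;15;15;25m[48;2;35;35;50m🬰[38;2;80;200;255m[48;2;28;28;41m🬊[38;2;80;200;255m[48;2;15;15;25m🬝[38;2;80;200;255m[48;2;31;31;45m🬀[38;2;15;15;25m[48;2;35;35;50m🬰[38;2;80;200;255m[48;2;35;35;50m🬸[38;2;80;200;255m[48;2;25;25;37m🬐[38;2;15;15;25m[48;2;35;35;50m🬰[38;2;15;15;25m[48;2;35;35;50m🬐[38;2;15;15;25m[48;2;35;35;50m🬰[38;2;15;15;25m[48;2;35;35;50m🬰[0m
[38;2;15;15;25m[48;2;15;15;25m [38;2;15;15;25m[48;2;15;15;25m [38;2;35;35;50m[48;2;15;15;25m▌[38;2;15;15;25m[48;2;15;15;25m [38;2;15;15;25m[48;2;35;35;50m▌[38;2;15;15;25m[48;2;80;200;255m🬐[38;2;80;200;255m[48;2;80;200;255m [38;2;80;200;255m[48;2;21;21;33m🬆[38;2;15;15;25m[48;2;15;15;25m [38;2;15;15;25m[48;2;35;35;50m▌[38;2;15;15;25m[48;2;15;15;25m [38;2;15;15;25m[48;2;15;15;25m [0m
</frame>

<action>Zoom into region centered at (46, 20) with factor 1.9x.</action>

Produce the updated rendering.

<frame>
[38;2;15;15;25m[48;2;15;15;25m [38;2;15;15;25m[48;2;15;15;25m [38;2;35;35;50m[48;2;15;15;25m▌[38;2;15;15;25m[48;2;15;15;25m [38;2;15;15;25m[48;2;35;35;50m▌[38;2;15;15;25m[48;2;15;15;25m [38;2;15;15;25m[48;2;15;15;25m [38;2;35;35;50m[48;2;15;15;25m▌[38;2;15;15;25m[48;2;15;15;25m [38;2;15;15;25m[48;2;35;35;50m▌[38;2;15;15;25m[48;2;15;15;25m [38;2;15;15;25m[48;2;15;15;25m [0m
[38;2;15;15;25m[48;2;35;35;50m🬰[38;2;15;15;25m[48;2;35;35;50m🬰[38;2;35;35;50m[48;2;15;15;25m🬛[38;2;15;15;25m[48;2;35;35;50m🬰[38;2;15;15;25m[48;2;35;35;50m🬐[38;2;15;15;25m[48;2;35;35;50m🬰[38;2;15;15;25m[48;2;35;35;50m🬰[38;2;35;35;50m[48;2;15;15;25m🬛[38;2;15;15;25m[48;2;35;35;50m🬰[38;2;27;27;40m[48;2;80;200;255m🬝[38;2;21;21;33m[48;2;80;200;255m🬊[38;2;15;15;25m[48;2;35;35;50m🬰[0m
[38;2;15;15;25m[48;2;15;15;25m [38;2;15;15;25m[48;2;15;15;25m [38;2;28;28;41m[48;2;80;200;255m🬆[38;2;80;200;255m[48;2;15;15;25m🬺[38;2;27;27;40m[48;2;80;200;255m🬬[38;2;15;15;25m[48;2;15;15;25m [38;2;15;15;25m[48;2;15;15;25m [38;2;35;35;50m[48;2;15;15;25m▌[38;2;15;15;25m[48;2;15;15;25m [38;2;80;200;255m[48;2;21;21;33m🬊[38;2;80;200;255m[48;2;15;15;25m🬝[38;2;80;200;255m[48;2;15;15;25m🬀[0m
[38;2;35;35;50m[48;2;15;15;25m🬂[38;2;35;35;50m[48;2;15;15;25m🬂[38;2;80;200;255m[48;2;27;27;40m🬁[38;2;80;200;255m[48;2;15;15;25m🬆[38;2;35;35;50m[48;2;15;15;25m🬨[38;2;35;35;50m[48;2;15;15;25m🬂[38;2;35;35;50m[48;2;15;15;25m🬂[38;2;35;35;50m[48;2;15;15;25m🬕[38;2;35;35;50m[48;2;15;15;25m🬂[38;2;35;35;50m[48;2;15;15;25m🬨[38;2;35;35;50m[48;2;15;15;25m🬂[38;2;35;35;50m[48;2;15;15;25m🬂[0m
[38;2;15;15;25m[48;2;35;35;50m🬰[38;2;15;15;25m[48;2;35;35;50m🬰[38;2;35;35;50m[48;2;15;15;25m🬛[38;2;15;15;25m[48;2;35;35;50m🬰[38;2;15;15;25m[48;2;35;35;50m🬐[38;2;15;15;25m[48;2;35;35;50m🬰[38;2;15;15;25m[48;2;35;35;50m🬰[38;2;35;35;50m[48;2;15;15;25m🬛[38;2;21;21;33m[48;2;80;200;255m🬆[38;2;15;15;25m[48;2;80;200;255m🬀[38;2;21;21;33m[48;2;80;200;255m🬊[38;2;15;15;25m[48;2;35;35;50m🬰[0m
[38;2;15;15;25m[48;2;15;15;25m [38;2;15;15;25m[48;2;15;15;25m [38;2;35;35;50m[48;2;15;15;25m▌[38;2;15;15;25m[48;2;15;15;25m [38;2;15;15;25m[48;2;35;35;50m▌[38;2;15;15;25m[48;2;15;15;25m [38;2;15;15;25m[48;2;15;15;25m [38;2;80;200;255m[48;2;27;27;40m🬁[38;2;80;200;255m[48;2;15;15;25m🬬[38;2;80;200;255m[48;2;25;25;37m🬎[38;2;80;200;255m[48;2;15;15;25m🬀[38;2;15;15;25m[48;2;15;15;25m [0m
</frame>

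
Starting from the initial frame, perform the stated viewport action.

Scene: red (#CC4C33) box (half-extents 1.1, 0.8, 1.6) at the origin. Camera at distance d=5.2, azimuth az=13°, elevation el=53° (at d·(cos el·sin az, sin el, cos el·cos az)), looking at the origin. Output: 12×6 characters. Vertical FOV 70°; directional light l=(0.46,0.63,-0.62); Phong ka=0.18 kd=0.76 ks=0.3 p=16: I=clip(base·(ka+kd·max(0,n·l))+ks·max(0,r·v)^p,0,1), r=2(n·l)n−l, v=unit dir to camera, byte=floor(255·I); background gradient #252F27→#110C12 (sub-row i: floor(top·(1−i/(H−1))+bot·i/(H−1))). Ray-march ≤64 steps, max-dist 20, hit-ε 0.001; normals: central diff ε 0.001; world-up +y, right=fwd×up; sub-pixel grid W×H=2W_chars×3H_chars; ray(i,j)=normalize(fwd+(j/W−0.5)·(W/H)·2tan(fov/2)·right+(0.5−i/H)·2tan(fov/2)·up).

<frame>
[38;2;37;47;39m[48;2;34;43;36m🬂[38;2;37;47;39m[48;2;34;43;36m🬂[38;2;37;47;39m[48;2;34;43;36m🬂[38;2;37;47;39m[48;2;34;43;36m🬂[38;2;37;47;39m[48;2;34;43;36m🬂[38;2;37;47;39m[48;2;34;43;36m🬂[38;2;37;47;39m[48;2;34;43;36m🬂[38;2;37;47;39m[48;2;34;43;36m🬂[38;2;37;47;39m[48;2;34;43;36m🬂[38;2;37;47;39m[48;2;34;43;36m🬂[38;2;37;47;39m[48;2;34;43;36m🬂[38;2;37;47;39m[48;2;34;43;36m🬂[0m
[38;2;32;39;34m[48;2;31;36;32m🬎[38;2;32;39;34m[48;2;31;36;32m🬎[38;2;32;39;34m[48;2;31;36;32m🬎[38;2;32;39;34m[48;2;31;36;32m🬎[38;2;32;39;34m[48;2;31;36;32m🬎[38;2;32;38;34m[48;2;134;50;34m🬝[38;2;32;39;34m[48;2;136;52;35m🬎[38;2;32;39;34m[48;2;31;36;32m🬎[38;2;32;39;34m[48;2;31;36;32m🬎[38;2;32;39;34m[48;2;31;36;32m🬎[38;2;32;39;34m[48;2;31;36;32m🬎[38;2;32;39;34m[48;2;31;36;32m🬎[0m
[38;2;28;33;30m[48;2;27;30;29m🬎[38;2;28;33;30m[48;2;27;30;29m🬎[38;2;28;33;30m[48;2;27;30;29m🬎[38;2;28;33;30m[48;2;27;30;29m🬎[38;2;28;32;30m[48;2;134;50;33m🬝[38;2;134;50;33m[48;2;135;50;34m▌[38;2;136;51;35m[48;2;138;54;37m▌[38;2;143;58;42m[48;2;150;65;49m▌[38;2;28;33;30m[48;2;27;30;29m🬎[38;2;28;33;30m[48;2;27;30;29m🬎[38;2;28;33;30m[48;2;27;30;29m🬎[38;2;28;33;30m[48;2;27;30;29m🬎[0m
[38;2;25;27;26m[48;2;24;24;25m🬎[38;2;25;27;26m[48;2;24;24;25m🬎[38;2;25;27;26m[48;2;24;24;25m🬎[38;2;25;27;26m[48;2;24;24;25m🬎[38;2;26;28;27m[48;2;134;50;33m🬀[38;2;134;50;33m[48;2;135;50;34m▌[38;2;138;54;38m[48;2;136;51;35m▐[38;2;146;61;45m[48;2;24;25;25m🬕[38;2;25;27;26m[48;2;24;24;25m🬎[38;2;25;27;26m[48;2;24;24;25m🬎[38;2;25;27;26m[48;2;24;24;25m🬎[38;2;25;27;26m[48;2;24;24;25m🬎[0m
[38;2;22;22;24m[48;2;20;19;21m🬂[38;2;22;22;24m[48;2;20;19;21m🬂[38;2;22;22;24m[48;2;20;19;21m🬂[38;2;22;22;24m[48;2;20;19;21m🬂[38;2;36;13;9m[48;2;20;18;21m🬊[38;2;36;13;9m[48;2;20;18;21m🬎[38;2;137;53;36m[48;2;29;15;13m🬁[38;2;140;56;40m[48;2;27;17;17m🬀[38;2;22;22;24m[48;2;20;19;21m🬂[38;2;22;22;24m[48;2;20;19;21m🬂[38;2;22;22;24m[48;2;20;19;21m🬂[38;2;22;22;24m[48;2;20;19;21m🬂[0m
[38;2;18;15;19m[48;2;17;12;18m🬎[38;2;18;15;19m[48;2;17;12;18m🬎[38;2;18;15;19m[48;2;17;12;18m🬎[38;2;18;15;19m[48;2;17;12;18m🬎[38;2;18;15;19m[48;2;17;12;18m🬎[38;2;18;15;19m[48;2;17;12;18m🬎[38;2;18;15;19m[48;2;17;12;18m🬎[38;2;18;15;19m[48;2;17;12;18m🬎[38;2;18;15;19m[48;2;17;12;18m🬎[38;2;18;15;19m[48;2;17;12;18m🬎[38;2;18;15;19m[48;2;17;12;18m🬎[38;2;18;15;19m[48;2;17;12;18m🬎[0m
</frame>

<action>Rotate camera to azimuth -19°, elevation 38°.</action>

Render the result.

<frame>
[38;2;37;47;39m[48;2;34;43;36m🬂[38;2;37;47;39m[48;2;34;43;36m🬂[38;2;37;47;39m[48;2;34;43;36m🬂[38;2;37;47;39m[48;2;34;43;36m🬂[38;2;37;47;39m[48;2;34;43;36m🬂[38;2;37;47;39m[48;2;34;43;36m🬂[38;2;37;47;39m[48;2;34;43;36m🬂[38;2;37;47;39m[48;2;34;43;36m🬂[38;2;37;47;39m[48;2;34;43;36m🬂[38;2;37;47;39m[48;2;34;43;36m🬂[38;2;37;47;39m[48;2;34;43;36m🬂[38;2;37;47;39m[48;2;34;43;36m🬂[0m
[38;2;32;39;34m[48;2;31;36;32m🬎[38;2;32;39;34m[48;2;31;36;32m🬎[38;2;32;39;34m[48;2;31;36;32m🬎[38;2;32;39;34m[48;2;31;36;32m🬎[38;2;32;39;34m[48;2;31;36;32m🬎[38;2;32;39;34m[48;2;31;36;32m🬎[38;2;32;39;34m[48;2;31;36;32m🬎[38;2;32;39;34m[48;2;31;36;32m🬎[38;2;32;39;34m[48;2;31;36;32m🬎[38;2;32;39;34m[48;2;31;36;32m🬎[38;2;32;39;34m[48;2;31;36;32m🬎[38;2;32;39;34m[48;2;31;36;32m🬎[0m
[38;2;28;33;30m[48;2;27;30;29m🬎[38;2;28;33;30m[48;2;27;30;29m🬎[38;2;28;33;30m[48;2;27;30;29m🬎[38;2;28;33;30m[48;2;27;30;29m🬎[38;2;141;57;41m[48;2;30;27;24m🬉[38;2;149;65;48m[48;2;160;75;59m🬕[38;2;164;80;63m[48;2;179;95;78m🬆[38;2;28;33;30m[48;2;192;108;91m🬊[38;2;28;33;30m[48;2;27;30;29m🬎[38;2;28;33;30m[48;2;27;30;29m🬎[38;2;28;33;30m[48;2;27;30;29m🬎[38;2;28;33;30m[48;2;27;30;29m🬎[0m
[38;2;25;27;26m[48;2;24;24;25m🬎[38;2;25;27;26m[48;2;24;24;25m🬎[38;2;25;27;26m[48;2;24;24;25m🬎[38;2;25;27;26m[48;2;24;24;25m🬎[38;2;25;27;26m[48;2;24;24;25m🬎[38;2;158;74;57m[48;2;36;13;9m🬝[38;2;185;101;85m[48;2;36;13;9m🬎[38;2;202;118;102m[48;2;36;13;9m🬆[38;2;203;118;102m[48;2;54;22;17m🬀[38;2;25;27;26m[48;2;24;24;25m🬎[38;2;25;27;26m[48;2;24;24;25m🬎[38;2;25;27;26m[48;2;24;24;25m🬎[0m
[38;2;22;22;24m[48;2;20;19;21m🬂[38;2;22;22;24m[48;2;20;19;21m🬂[38;2;22;22;24m[48;2;20;19;21m🬂[38;2;22;22;24m[48;2;20;19;21m🬂[38;2;22;22;24m[48;2;20;19;21m🬂[38;2;36;13;9m[48;2;20;19;21m🬨[38;2;36;13;9m[48;2;20;18;21m🬎[38;2;36;13;9m[48;2;20;18;21m🬆[38;2;36;13;9m[48;2;20;19;22m🬀[38;2;22;22;24m[48;2;20;19;21m🬂[38;2;22;22;24m[48;2;20;19;21m🬂[38;2;22;22;24m[48;2;20;19;21m🬂[0m
[38;2;18;15;19m[48;2;17;12;18m🬎[38;2;18;15;19m[48;2;17;12;18m🬎[38;2;18;15;19m[48;2;17;12;18m🬎[38;2;18;15;19m[48;2;17;12;18m🬎[38;2;18;15;19m[48;2;17;12;18m🬎[38;2;18;15;19m[48;2;17;12;18m🬎[38;2;18;15;19m[48;2;17;12;18m🬎[38;2;18;15;19m[48;2;17;12;18m🬎[38;2;18;15;19m[48;2;17;12;18m🬎[38;2;18;15;19m[48;2;17;12;18m🬎[38;2;18;15;19m[48;2;17;12;18m🬎[38;2;18;15;19m[48;2;17;12;18m🬎[0m
</frame>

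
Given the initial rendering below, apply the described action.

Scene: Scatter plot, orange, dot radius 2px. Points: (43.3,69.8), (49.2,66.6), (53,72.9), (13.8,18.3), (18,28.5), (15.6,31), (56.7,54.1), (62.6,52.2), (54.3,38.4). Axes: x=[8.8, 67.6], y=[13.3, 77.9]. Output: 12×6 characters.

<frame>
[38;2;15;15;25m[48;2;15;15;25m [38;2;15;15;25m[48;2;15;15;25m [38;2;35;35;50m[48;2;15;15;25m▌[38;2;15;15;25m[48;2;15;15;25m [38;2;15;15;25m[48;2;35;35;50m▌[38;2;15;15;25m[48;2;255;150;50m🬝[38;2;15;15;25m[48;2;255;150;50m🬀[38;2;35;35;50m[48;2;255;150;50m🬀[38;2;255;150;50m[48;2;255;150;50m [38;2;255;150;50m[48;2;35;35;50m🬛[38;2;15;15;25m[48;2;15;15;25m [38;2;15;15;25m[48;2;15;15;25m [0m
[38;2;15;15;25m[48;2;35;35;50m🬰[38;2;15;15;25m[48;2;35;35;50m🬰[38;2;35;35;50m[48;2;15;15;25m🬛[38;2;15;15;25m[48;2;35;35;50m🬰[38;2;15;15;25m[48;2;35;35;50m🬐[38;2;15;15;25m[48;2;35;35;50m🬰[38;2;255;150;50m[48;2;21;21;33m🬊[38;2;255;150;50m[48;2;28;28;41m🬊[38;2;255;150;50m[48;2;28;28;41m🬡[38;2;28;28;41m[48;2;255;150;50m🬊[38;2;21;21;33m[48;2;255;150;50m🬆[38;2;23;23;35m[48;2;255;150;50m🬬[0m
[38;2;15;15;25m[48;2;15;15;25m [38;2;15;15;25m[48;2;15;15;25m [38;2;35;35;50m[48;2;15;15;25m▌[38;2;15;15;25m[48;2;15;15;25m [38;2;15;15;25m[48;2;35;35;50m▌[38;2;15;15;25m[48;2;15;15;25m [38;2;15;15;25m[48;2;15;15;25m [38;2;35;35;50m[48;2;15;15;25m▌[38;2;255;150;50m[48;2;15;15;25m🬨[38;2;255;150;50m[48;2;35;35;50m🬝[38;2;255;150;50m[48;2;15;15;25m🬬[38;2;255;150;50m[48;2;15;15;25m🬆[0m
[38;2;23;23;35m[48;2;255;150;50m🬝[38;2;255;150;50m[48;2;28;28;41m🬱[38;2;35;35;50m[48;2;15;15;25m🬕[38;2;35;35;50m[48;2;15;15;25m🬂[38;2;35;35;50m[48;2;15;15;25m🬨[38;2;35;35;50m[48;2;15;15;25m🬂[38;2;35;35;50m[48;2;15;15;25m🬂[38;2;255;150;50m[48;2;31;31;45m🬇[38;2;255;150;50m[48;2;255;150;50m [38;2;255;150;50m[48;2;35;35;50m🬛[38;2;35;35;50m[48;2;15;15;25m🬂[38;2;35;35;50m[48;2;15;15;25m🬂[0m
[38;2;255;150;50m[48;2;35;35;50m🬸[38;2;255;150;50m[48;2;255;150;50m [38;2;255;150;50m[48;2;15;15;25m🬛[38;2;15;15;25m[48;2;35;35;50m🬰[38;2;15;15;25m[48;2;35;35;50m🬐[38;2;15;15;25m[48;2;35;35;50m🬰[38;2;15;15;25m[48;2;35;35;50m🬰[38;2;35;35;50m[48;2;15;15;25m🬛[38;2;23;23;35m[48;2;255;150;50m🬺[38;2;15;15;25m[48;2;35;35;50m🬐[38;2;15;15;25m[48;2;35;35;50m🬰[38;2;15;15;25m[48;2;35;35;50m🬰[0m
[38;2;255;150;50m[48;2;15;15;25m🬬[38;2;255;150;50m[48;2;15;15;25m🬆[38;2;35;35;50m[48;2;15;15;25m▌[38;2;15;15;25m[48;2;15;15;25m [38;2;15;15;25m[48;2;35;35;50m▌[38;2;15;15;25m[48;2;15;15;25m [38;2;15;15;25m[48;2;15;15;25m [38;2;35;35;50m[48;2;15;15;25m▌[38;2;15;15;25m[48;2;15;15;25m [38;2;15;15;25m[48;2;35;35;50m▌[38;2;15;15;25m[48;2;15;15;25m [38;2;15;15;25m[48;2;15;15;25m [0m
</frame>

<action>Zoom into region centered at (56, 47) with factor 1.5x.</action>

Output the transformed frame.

<frame>
[38;2;15;15;25m[48;2;15;15;25m [38;2;255;150;50m[48;2;15;15;25m🬊[38;2;255;150;50m[48;2;15;15;25m🬝[38;2;255;150;50m[48;2;15;15;25m🬬[38;2;255;150;50m[48;2;28;28;41m🬆[38;2;15;15;25m[48;2;15;15;25m [38;2;15;15;25m[48;2;15;15;25m [38;2;35;35;50m[48;2;15;15;25m▌[38;2;15;15;25m[48;2;15;15;25m [38;2;15;15;25m[48;2;35;35;50m▌[38;2;15;15;25m[48;2;15;15;25m [38;2;15;15;25m[48;2;15;15;25m [0m
[38;2;15;15;25m[48;2;35;35;50m🬰[38;2;15;15;25m[48;2;35;35;50m🬰[38;2;35;35;50m[48;2;15;15;25m🬛[38;2;15;15;25m[48;2;35;35;50m🬰[38;2;27;27;40m[48;2;255;150;50m🬝[38;2;15;15;25m[48;2;255;150;50m🬀[38;2;21;21;33m[48;2;255;150;50m🬊[38;2;28;28;41m[48;2;255;150;50m🬆[38;2;23;23;35m[48;2;255;150;50m🬬[38;2;15;15;25m[48;2;35;35;50m🬐[38;2;15;15;25m[48;2;35;35;50m🬰[38;2;15;15;25m[48;2;35;35;50m🬰[0m
[38;2;15;15;25m[48;2;15;15;25m [38;2;15;15;25m[48;2;15;15;25m [38;2;35;35;50m[48;2;15;15;25m▌[38;2;15;15;25m[48;2;15;15;25m [38;2;15;15;25m[48;2;35;35;50m▌[38;2;255;150;50m[48;2;15;15;25m🬊[38;2;255;150;50m[48;2;15;15;25m🬂[38;2;255;150;50m[48;2;35;35;50m🬬[38;2;255;150;50m[48;2;15;15;25m🬆[38;2;15;15;25m[48;2;35;35;50m▌[38;2;15;15;25m[48;2;15;15;25m [38;2;15;15;25m[48;2;15;15;25m [0m
[38;2;35;35;50m[48;2;15;15;25m🬂[38;2;35;35;50m[48;2;15;15;25m🬂[38;2;35;35;50m[48;2;15;15;25m🬕[38;2;35;35;50m[48;2;15;15;25m🬂[38;2;28;28;41m[48;2;255;150;50m🬆[38;2;255;150;50m[48;2;35;35;50m🬺[38;2;23;23;35m[48;2;255;150;50m🬬[38;2;35;35;50m[48;2;15;15;25m🬕[38;2;35;35;50m[48;2;15;15;25m🬂[38;2;35;35;50m[48;2;15;15;25m🬨[38;2;35;35;50m[48;2;15;15;25m🬂[38;2;35;35;50m[48;2;15;15;25m🬂[0m
[38;2;15;15;25m[48;2;35;35;50m🬰[38;2;15;15;25m[48;2;35;35;50m🬰[38;2;35;35;50m[48;2;15;15;25m🬛[38;2;15;15;25m[48;2;35;35;50m🬰[38;2;27;27;40m[48;2;255;150;50m🬺[38;2;255;150;50m[48;2;21;21;33m🬆[38;2;15;15;25m[48;2;35;35;50m🬰[38;2;35;35;50m[48;2;15;15;25m🬛[38;2;15;15;25m[48;2;35;35;50m🬰[38;2;15;15;25m[48;2;35;35;50m🬐[38;2;15;15;25m[48;2;35;35;50m🬰[38;2;15;15;25m[48;2;35;35;50m🬰[0m
[38;2;15;15;25m[48;2;15;15;25m [38;2;15;15;25m[48;2;15;15;25m [38;2;35;35;50m[48;2;15;15;25m▌[38;2;15;15;25m[48;2;15;15;25m [38;2;15;15;25m[48;2;35;35;50m▌[38;2;15;15;25m[48;2;15;15;25m [38;2;15;15;25m[48;2;15;15;25m [38;2;35;35;50m[48;2;15;15;25m▌[38;2;15;15;25m[48;2;15;15;25m [38;2;15;15;25m[48;2;35;35;50m▌[38;2;15;15;25m[48;2;15;15;25m [38;2;15;15;25m[48;2;15;15;25m [0m
</frame>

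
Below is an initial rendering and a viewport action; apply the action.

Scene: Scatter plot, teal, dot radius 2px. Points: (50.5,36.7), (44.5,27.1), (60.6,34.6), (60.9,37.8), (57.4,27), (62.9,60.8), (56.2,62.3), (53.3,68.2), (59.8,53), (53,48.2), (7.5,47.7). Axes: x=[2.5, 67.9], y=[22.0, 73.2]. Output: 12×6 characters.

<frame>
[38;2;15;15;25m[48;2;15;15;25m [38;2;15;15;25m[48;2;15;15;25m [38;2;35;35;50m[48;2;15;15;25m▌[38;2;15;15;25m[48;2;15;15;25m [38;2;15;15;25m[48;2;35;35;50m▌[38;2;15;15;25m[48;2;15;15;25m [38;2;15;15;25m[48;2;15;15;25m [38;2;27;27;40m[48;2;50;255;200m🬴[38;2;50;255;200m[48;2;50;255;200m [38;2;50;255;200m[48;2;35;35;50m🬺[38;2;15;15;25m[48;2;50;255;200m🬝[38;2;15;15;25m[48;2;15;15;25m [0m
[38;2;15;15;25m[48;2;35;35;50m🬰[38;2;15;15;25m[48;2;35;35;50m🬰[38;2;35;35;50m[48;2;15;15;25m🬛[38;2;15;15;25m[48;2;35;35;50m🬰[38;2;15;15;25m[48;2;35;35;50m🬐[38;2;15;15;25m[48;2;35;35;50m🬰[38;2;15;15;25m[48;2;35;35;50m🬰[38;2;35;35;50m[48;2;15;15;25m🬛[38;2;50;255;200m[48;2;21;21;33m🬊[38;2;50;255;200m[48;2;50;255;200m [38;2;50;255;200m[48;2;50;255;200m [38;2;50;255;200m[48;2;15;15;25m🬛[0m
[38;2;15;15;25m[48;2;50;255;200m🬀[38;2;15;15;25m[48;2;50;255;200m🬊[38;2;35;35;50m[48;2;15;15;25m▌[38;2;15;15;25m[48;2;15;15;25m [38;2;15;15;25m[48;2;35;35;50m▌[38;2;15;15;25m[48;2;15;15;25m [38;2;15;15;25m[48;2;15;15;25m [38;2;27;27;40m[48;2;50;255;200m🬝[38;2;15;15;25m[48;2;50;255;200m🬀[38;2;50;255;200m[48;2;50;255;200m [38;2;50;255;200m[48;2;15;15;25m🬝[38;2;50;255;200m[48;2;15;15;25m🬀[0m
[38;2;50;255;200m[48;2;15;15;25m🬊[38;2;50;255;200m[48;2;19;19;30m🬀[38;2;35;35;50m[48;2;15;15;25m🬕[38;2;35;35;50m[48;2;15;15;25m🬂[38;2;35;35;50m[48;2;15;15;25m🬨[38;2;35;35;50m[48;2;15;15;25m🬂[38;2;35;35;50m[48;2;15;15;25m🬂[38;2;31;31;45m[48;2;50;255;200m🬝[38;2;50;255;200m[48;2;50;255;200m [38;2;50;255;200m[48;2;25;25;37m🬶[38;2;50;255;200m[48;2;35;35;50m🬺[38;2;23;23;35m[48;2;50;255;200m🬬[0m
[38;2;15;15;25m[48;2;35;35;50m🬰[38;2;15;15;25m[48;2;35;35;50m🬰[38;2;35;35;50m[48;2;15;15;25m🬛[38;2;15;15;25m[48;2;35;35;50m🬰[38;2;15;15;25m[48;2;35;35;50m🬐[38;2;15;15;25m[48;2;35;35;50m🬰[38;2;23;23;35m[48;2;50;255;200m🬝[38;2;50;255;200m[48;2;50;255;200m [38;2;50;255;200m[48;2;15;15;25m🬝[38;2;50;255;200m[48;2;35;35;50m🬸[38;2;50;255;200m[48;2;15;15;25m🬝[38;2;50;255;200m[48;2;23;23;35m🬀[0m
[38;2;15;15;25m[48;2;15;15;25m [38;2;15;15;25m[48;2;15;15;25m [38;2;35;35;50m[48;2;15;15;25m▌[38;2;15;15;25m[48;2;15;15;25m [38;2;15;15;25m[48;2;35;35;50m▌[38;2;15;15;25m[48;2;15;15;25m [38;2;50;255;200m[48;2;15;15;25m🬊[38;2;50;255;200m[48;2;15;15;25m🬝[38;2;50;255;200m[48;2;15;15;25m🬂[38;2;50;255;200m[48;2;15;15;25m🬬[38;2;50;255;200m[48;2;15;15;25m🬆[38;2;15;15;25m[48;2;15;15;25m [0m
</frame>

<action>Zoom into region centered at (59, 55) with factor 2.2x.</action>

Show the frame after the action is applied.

<frame>
[38;2;15;15;25m[48;2;15;15;25m [38;2;15;15;25m[48;2;15;15;25m [38;2;35;35;50m[48;2;15;15;25m▌[38;2;15;15;25m[48;2;15;15;25m [38;2;21;21;33m[48;2;50;255;200m🬆[38;2;15;15;25m[48;2;50;255;200m🬬[38;2;15;15;25m[48;2;15;15;25m [38;2;23;23;35m[48;2;50;255;200m🬬[38;2;15;15;25m[48;2;15;15;25m [38;2;15;15;25m[48;2;35;35;50m▌[38;2;15;15;25m[48;2;15;15;25m [38;2;15;15;25m[48;2;15;15;25m [0m
[38;2;15;15;25m[48;2;35;35;50m🬰[38;2;15;15;25m[48;2;35;35;50m🬰[38;2;35;35;50m[48;2;15;15;25m🬛[38;2;23;23;35m[48;2;50;255;200m🬺[38;2;50;255;200m[48;2;15;15;25m🬬[38;2;50;255;200m[48;2;21;21;33m🬆[38;2;15;15;25m[48;2;50;255;200m🬐[38;2;50;255;200m[48;2;50;255;200m [38;2;19;19;30m[48;2;50;255;200m🬸[38;2;15;15;25m[48;2;35;35;50m🬐[38;2;15;15;25m[48;2;35;35;50m🬰[38;2;15;15;25m[48;2;35;35;50m🬰[0m
[38;2;15;15;25m[48;2;15;15;25m [38;2;15;15;25m[48;2;15;15;25m [38;2;35;35;50m[48;2;15;15;25m▌[38;2;15;15;25m[48;2;15;15;25m [38;2;15;15;25m[48;2;35;35;50m▌[38;2;15;15;25m[48;2;50;255;200m🬝[38;2;15;15;25m[48;2;50;255;200m🬊[38;2;50;255;200m[48;2;23;23;35m🬀[38;2;15;15;25m[48;2;15;15;25m [38;2;15;15;25m[48;2;35;35;50m▌[38;2;15;15;25m[48;2;15;15;25m [38;2;15;15;25m[48;2;15;15;25m [0m
[38;2;35;35;50m[48;2;15;15;25m🬂[38;2;35;35;50m[48;2;15;15;25m🬂[38;2;35;35;50m[48;2;15;15;25m🬕[38;2;23;23;35m[48;2;50;255;200m🬬[38;2;35;35;50m[48;2;15;15;25m🬨[38;2;50;255;200m[48;2;15;15;25m🬊[38;2;50;255;200m[48;2;15;15;25m🬝[38;2;50;255;200m[48;2;27;27;40m🬀[38;2;35;35;50m[48;2;15;15;25m🬂[38;2;35;35;50m[48;2;15;15;25m🬨[38;2;35;35;50m[48;2;15;15;25m🬂[38;2;35;35;50m[48;2;15;15;25m🬂[0m
[38;2;15;15;25m[48;2;35;35;50m🬰[38;2;15;15;25m[48;2;35;35;50m🬰[38;2;35;35;50m[48;2;50;255;200m🬐[38;2;50;255;200m[48;2;50;255;200m [38;2;27;27;40m[48;2;50;255;200m🬸[38;2;15;15;25m[48;2;35;35;50m🬰[38;2;15;15;25m[48;2;35;35;50m🬰[38;2;35;35;50m[48;2;15;15;25m🬛[38;2;15;15;25m[48;2;35;35;50m🬰[38;2;15;15;25m[48;2;35;35;50m🬐[38;2;15;15;25m[48;2;35;35;50m🬰[38;2;15;15;25m[48;2;35;35;50m🬰[0m
[38;2;15;15;25m[48;2;15;15;25m [38;2;15;15;25m[48;2;15;15;25m [38;2;35;35;50m[48;2;15;15;25m▌[38;2;50;255;200m[48;2;15;15;25m🬀[38;2;15;15;25m[48;2;35;35;50m▌[38;2;15;15;25m[48;2;15;15;25m [38;2;15;15;25m[48;2;15;15;25m [38;2;35;35;50m[48;2;15;15;25m▌[38;2;15;15;25m[48;2;15;15;25m [38;2;15;15;25m[48;2;35;35;50m▌[38;2;15;15;25m[48;2;15;15;25m [38;2;15;15;25m[48;2;15;15;25m [0m
</frame>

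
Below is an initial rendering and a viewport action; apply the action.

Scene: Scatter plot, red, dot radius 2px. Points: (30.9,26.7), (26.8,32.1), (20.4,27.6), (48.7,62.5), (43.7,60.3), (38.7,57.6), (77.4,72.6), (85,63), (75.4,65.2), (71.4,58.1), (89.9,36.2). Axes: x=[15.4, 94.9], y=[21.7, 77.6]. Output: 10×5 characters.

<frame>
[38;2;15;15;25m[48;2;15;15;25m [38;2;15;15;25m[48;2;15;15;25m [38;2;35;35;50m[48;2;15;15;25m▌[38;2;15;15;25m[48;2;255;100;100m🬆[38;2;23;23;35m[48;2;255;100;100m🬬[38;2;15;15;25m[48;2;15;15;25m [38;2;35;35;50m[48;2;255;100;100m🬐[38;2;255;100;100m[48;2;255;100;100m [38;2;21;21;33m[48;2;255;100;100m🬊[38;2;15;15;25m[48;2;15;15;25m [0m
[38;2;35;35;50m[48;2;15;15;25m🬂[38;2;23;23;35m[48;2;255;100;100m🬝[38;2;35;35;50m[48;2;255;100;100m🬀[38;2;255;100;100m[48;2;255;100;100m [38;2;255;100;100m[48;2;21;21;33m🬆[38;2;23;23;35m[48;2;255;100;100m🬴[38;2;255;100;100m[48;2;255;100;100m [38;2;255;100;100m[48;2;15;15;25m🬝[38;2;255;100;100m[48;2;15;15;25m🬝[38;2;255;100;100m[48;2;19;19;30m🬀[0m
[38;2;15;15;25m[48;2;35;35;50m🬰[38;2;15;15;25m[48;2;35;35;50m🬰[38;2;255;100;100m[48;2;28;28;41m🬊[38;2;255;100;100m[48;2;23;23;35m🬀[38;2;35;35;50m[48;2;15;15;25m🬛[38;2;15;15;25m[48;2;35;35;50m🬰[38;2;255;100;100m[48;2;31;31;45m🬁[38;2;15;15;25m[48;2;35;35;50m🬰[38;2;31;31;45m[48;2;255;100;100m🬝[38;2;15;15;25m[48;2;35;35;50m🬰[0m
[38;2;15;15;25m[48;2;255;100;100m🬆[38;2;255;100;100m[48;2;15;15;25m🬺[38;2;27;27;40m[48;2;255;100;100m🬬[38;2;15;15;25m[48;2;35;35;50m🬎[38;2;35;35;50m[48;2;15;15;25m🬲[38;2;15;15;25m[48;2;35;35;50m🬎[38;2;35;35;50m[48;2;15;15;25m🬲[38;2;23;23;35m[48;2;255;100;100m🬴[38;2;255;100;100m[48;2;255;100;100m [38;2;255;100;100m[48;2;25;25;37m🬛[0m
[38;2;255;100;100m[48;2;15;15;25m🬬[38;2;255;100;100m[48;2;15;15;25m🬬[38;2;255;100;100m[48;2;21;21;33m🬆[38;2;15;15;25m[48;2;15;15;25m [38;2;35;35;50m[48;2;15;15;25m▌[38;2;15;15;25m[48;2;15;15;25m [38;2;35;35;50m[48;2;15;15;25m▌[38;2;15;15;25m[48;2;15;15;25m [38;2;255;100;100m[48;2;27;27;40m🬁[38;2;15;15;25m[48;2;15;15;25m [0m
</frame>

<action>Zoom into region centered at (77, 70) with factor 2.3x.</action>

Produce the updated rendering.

<frame>
[38;2;15;15;25m[48;2;15;15;25m [38;2;15;15;25m[48;2;15;15;25m [38;2;35;35;50m[48;2;15;15;25m▌[38;2;15;15;25m[48;2;15;15;25m [38;2;35;35;50m[48;2;15;15;25m▌[38;2;15;15;25m[48;2;15;15;25m [38;2;35;35;50m[48;2;15;15;25m▌[38;2;15;15;25m[48;2;15;15;25m [38;2;35;35;50m[48;2;15;15;25m▌[38;2;15;15;25m[48;2;15;15;25m [0m
[38;2;35;35;50m[48;2;15;15;25m🬂[38;2;35;35;50m[48;2;15;15;25m🬂[38;2;35;35;50m[48;2;15;15;25m🬕[38;2;23;23;35m[48;2;255;100;100m🬝[38;2;35;35;50m[48;2;255;100;100m🬀[38;2;255;100;100m[48;2;28;28;41m🬱[38;2;35;35;50m[48;2;15;15;25m🬕[38;2;35;35;50m[48;2;15;15;25m🬂[38;2;35;35;50m[48;2;15;15;25m🬕[38;2;35;35;50m[48;2;15;15;25m🬂[0m
[38;2;15;15;25m[48;2;35;35;50m🬰[38;2;15;15;25m[48;2;35;35;50m🬰[38;2;35;35;50m[48;2;15;15;25m🬛[38;2;23;23;35m[48;2;255;100;100m🬝[38;2;255;100;100m[48;2;255;100;100m [38;2;255;100;100m[48;2;23;23;35m🬀[38;2;35;35;50m[48;2;15;15;25m🬛[38;2;15;15;25m[48;2;35;35;50m🬰[38;2;35;35;50m[48;2;15;15;25m🬛[38;2;15;15;25m[48;2;35;35;50m🬰[0m
[38;2;15;15;25m[48;2;35;35;50m🬎[38;2;15;15;25m[48;2;35;35;50m🬎[38;2;35;35;50m[48;2;15;15;25m🬲[38;2;255;100;100m[48;2;25;25;37m🬙[38;2;255;100;100m[48;2;35;35;50m🬝[38;2;255;100;100m[48;2;20;20;31m🬟[38;2;35;35;50m[48;2;255;100;100m🬀[38;2;15;15;25m[48;2;255;100;100m🬊[38;2;35;35;50m[48;2;15;15;25m🬲[38;2;15;15;25m[48;2;35;35;50m🬎[0m
[38;2;15;15;25m[48;2;15;15;25m [38;2;15;15;25m[48;2;15;15;25m [38;2;35;35;50m[48;2;255;100;100m🬐[38;2;255;100;100m[48;2;255;100;100m [38;2;23;23;35m[48;2;255;100;100m🬸[38;2;15;15;25m[48;2;15;15;25m [38;2;255;100;100m[48;2;28;28;41m🬊[38;2;255;100;100m[48;2;15;15;25m🬀[38;2;35;35;50m[48;2;15;15;25m▌[38;2;15;15;25m[48;2;15;15;25m [0m
</frame>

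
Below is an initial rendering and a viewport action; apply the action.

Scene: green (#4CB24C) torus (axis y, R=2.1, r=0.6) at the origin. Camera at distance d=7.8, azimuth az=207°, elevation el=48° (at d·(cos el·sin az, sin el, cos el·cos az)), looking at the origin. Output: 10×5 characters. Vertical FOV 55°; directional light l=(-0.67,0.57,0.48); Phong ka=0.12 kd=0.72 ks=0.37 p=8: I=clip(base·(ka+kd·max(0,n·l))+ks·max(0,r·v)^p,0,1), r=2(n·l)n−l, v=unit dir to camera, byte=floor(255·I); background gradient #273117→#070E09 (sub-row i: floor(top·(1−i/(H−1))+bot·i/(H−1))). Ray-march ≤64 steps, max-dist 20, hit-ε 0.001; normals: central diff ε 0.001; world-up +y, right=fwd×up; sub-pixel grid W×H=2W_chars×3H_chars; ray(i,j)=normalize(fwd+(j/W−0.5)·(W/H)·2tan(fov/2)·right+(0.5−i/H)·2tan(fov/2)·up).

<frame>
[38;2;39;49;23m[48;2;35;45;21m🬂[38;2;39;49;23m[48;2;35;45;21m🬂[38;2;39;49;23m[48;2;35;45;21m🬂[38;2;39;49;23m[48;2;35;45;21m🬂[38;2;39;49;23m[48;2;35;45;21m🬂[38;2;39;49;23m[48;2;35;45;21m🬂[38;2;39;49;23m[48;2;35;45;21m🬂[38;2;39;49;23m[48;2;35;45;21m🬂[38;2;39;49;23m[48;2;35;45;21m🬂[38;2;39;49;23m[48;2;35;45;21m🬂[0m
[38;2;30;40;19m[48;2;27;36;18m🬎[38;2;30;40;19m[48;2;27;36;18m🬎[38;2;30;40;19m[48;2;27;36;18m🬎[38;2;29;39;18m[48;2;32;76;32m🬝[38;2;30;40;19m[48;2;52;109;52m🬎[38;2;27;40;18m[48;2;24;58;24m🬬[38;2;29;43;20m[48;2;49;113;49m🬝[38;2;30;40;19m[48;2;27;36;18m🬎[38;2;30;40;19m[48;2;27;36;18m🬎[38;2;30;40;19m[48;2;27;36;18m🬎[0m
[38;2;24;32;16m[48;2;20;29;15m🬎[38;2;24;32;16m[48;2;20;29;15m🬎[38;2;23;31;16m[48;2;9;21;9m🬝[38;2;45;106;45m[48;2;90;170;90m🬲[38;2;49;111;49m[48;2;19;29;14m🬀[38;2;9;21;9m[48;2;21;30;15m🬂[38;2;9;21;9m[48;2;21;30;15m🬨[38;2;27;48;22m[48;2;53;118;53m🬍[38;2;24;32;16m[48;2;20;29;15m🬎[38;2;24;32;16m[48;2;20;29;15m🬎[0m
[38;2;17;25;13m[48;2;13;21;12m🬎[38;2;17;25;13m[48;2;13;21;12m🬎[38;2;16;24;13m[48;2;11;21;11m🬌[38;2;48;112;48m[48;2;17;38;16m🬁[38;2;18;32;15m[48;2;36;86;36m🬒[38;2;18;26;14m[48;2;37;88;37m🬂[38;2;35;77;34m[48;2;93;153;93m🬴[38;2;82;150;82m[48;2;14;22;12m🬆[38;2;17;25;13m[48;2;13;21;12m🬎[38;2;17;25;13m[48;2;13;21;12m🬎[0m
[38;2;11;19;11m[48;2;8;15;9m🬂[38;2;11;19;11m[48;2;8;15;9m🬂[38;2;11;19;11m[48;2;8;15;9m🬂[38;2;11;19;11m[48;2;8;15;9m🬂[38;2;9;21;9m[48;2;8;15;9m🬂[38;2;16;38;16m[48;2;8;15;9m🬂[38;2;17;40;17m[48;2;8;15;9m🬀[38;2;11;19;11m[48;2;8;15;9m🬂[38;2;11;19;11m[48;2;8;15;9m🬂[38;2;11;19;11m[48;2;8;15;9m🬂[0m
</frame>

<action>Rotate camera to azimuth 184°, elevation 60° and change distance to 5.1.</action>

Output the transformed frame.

<frame>
[38;2;39;49;23m[48;2;35;45;21m🬂[38;2;39;49;23m[48;2;35;45;21m🬂[38;2;39;49;23m[48;2;35;45;21m🬂[38;2;39;49;23m[48;2;35;45;21m🬂[38;2;37;47;22m[48;2;42;98;42m🬎[38;2;37;47;22m[48;2;46;104;46m🬎[38;2;52;122;52m[48;2;36;46;22m🬏[38;2;39;49;23m[48;2;35;45;21m🬂[38;2;39;49;23m[48;2;35;45;21m🬂[38;2;39;49;23m[48;2;35;45;21m🬂[0m
[38;2;30;40;19m[48;2;27;36;18m🬎[38;2;30;40;19m[48;2;27;36;18m🬎[38;2;34;61;27m[48;2;85;151;85m🬝[38;2;70;131;70m[48;2;39;87;39m🬓[38;2;32;73;32m[48;2;16;32;14m🬂[38;2;22;38;17m[48;2;9;21;9m🬰[38;2;34;75;34m[48;2;11;26;11m🬁[38;2;74;131;74m[48;2;19;37;16m🬈[38;2;107;164;107m[48;2;29;39;18m🬏[38;2;30;40;19m[48;2;27;36;18m🬎[0m
[38;2;24;32;16m[48;2;20;29;15m🬎[38;2;19;28;14m[48;2;31;73;31m▌[38;2;71;143;71m[48;2;126;202;126m🬲[38;2;40;94;40m[48;2;22;30;15m🬄[38;2;24;32;16m[48;2;20;29;15m🬎[38;2;24;32;16m[48;2;20;29;15m🬎[38;2;24;32;16m[48;2;20;29;15m🬎[38;2;9;21;9m[48;2;20;29;15m🬬[38;2;30;68;30m[48;2;123;186;123m▌[38;2;55;129;55m[48;2;23;31;16m🬏[0m
[38;2;17;25;13m[48;2;13;21;12m🬎[38;2;11;25;11m[48;2;29;69;29m🬲[38;2;75;152;75m[48;2;45;103;45m🬊[38;2;17;25;13m[48;2;63;144;63m🬊[38;2;17;25;13m[48;2;13;21;12m🬎[38;2;17;25;13m[48;2;13;21;12m🬎[38;2;16;24;13m[48;2;26;61;26m🬝[38;2;15;31;14m[48;2;35;79;35m🬆[38;2;51;103;51m[48;2;103;161;103m🬣[38;2;49;116;49m[48;2;15;23;12m🬄[0m
[38;2;11;19;11m[48;2;8;15;9m🬂[38;2;10;20;10m[48;2;8;15;9m🬂[38;2;31;72;31m[48;2;12;29;12m🬉[38;2;51;114;51m[48;2;27;63;27m🬊[38;2;52;118;52m[48;2;34;81;34m🬎[38;2;49;111;49m[48;2;39;92;39m🬌[38;2;50;105;50m[48;2;38;89;38m🬋[38;2;54;107;54m[48;2;36;83;36m🬆[38;2;45;98;45m[48;2;13;28;14m🬆[38;2;11;19;11m[48;2;8;15;9m🬂[0m
</frame>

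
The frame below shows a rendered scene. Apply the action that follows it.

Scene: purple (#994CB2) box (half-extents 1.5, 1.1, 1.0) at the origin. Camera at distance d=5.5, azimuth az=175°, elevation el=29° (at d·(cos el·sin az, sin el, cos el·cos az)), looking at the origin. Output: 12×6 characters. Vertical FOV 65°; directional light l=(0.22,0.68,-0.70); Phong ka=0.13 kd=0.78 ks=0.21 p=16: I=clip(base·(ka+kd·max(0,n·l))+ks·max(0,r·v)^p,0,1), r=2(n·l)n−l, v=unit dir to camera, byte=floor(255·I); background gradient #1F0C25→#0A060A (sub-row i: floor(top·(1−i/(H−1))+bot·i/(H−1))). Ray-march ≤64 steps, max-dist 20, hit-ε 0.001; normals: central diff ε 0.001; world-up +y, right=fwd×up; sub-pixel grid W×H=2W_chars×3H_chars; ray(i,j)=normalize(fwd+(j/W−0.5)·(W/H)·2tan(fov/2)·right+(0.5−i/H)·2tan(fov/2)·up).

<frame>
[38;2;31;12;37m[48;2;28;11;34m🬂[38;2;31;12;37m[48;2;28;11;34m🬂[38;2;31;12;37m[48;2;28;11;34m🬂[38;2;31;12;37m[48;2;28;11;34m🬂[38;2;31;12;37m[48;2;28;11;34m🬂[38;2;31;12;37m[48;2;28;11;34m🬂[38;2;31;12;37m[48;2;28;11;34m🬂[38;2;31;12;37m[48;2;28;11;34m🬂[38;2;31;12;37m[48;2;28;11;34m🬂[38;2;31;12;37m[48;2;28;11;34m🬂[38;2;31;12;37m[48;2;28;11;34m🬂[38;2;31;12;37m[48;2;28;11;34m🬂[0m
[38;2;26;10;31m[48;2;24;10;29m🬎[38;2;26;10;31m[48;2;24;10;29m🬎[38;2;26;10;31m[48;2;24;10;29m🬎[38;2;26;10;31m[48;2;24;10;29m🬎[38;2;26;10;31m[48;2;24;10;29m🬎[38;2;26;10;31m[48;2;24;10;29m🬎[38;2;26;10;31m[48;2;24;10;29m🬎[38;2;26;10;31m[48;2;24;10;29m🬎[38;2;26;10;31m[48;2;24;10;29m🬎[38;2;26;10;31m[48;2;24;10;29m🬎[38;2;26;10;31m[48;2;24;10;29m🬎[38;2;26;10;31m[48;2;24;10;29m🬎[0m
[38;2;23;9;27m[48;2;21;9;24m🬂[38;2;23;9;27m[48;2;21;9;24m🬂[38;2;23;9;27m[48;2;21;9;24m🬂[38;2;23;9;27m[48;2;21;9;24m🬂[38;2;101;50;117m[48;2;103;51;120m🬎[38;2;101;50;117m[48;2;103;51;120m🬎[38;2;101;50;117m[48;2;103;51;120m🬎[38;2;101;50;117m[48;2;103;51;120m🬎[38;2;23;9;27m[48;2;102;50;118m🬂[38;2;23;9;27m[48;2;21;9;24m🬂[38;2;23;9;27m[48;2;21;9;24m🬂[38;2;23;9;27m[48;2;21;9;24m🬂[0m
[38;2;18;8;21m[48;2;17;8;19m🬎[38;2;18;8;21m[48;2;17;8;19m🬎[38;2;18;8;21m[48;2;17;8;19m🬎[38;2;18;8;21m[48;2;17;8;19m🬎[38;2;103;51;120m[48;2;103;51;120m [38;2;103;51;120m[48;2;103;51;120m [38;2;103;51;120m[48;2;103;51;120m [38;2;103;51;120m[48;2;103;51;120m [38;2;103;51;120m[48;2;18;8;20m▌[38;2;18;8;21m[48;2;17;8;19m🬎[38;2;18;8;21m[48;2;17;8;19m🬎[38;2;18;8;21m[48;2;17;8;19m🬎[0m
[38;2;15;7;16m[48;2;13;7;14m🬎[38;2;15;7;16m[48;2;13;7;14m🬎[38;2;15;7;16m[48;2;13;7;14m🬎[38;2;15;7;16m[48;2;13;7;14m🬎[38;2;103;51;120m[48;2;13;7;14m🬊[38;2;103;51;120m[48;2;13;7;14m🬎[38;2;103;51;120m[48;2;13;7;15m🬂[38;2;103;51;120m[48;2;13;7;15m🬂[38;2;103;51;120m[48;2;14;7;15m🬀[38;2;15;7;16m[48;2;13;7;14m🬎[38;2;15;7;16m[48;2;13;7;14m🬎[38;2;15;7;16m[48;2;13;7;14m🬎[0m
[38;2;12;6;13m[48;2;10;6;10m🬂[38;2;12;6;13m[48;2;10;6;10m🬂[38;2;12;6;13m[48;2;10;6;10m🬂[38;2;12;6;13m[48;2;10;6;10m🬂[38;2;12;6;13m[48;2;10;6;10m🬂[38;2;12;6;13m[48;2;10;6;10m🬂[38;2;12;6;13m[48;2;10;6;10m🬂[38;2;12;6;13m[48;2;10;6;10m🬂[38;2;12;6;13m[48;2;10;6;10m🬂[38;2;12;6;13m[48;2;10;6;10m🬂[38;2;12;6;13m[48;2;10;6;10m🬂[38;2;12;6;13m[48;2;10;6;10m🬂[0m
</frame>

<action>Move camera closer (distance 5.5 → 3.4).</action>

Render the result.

<frame>
[38;2;31;12;37m[48;2;28;11;34m🬂[38;2;31;12;37m[48;2;28;11;34m🬂[38;2;31;12;37m[48;2;28;11;34m🬂[38;2;31;12;37m[48;2;28;11;34m🬂[38;2;31;12;37m[48;2;28;11;34m🬂[38;2;31;12;37m[48;2;28;11;34m🬂[38;2;31;12;37m[48;2;28;11;34m🬂[38;2;31;12;37m[48;2;28;11;34m🬂[38;2;31;12;37m[48;2;28;11;34m🬂[38;2;31;12;37m[48;2;28;11;34m🬂[38;2;31;12;37m[48;2;28;11;34m🬂[38;2;31;12;37m[48;2;28;11;34m🬂[0m
[38;2;26;10;31m[48;2;24;10;29m🬎[38;2;26;10;31m[48;2;24;10;29m🬎[38;2;26;10;31m[48;2;101;50;117m🬎[38;2;27;10;32m[48;2;101;50;117m🬂[38;2;27;10;32m[48;2;101;50;117m🬂[38;2;27;10;32m[48;2;101;50;117m🬂[38;2;27;10;32m[48;2;101;50;117m🬂[38;2;27;10;32m[48;2;101;50;117m🬂[38;2;27;10;32m[48;2;101;50;117m🬂[38;2;101;50;117m[48;2;26;10;31m🬱[38;2;26;10;31m[48;2;101;50;117m🬎[38;2;26;10;31m[48;2;24;10;29m🬎[0m
[38;2;23;9;27m[48;2;21;9;24m🬂[38;2;103;51;120m[48;2;21;9;24m🬬[38;2;103;51;120m[48;2;103;51;120m [38;2;103;51;120m[48;2;103;51;120m [38;2;103;51;120m[48;2;103;51;120m [38;2;103;51;120m[48;2;103;51;120m [38;2;103;51;120m[48;2;103;51;120m [38;2;103;51;120m[48;2;103;51;120m [38;2;103;51;120m[48;2;103;51;120m [38;2;103;51;120m[48;2;103;51;120m [38;2;103;51;120m[48;2;103;51;120m [38;2;103;51;120m[48;2;21;9;24m🬀[0m
[38;2;18;8;21m[48;2;17;8;19m🬎[38;2;103;51;120m[48;2;17;8;20m🬉[38;2;103;51;120m[48;2;103;51;120m [38;2;103;51;120m[48;2;103;51;120m [38;2;103;51;120m[48;2;103;51;120m [38;2;103;51;120m[48;2;103;51;120m [38;2;103;51;120m[48;2;103;51;120m [38;2;103;51;120m[48;2;103;51;120m [38;2;103;51;120m[48;2;103;51;120m [38;2;103;51;120m[48;2;103;51;120m [38;2;103;51;120m[48;2;17;8;20m🬕[38;2;18;8;21m[48;2;17;8;19m🬎[0m
[38;2;15;7;16m[48;2;13;7;14m🬎[38;2;15;7;16m[48;2;13;7;14m🬎[38;2;103;51;120m[48;2;13;7;15m🬨[38;2;103;51;120m[48;2;103;51;120m [38;2;103;51;120m[48;2;103;51;120m [38;2;103;51;120m[48;2;103;51;120m [38;2;103;51;120m[48;2;103;51;120m [38;2;103;51;120m[48;2;103;51;120m [38;2;103;51;120m[48;2;103;51;120m [38;2;103;51;120m[48;2;103;51;120m [38;2;103;51;120m[48;2;14;7;15m🬀[38;2;15;7;16m[48;2;13;7;14m🬎[0m
[38;2;12;6;13m[48;2;10;6;10m🬂[38;2;12;6;13m[48;2;10;6;10m🬂[38;2;103;51;120m[48;2;10;6;11m🬁[38;2;103;51;120m[48;2;10;6;10m🬎[38;2;103;51;120m[48;2;10;6;10m🬆[38;2;103;51;120m[48;2;10;6;10m🬂[38;2;103;51;120m[48;2;10;6;10m🬂[38;2;103;51;120m[48;2;10;6;10m🬂[38;2;103;51;120m[48;2;10;6;10m🬂[38;2;103;51;120m[48;2;10;6;10m🬂[38;2;12;6;13m[48;2;10;6;10m🬂[38;2;12;6;13m[48;2;10;6;10m🬂[0m
</frame>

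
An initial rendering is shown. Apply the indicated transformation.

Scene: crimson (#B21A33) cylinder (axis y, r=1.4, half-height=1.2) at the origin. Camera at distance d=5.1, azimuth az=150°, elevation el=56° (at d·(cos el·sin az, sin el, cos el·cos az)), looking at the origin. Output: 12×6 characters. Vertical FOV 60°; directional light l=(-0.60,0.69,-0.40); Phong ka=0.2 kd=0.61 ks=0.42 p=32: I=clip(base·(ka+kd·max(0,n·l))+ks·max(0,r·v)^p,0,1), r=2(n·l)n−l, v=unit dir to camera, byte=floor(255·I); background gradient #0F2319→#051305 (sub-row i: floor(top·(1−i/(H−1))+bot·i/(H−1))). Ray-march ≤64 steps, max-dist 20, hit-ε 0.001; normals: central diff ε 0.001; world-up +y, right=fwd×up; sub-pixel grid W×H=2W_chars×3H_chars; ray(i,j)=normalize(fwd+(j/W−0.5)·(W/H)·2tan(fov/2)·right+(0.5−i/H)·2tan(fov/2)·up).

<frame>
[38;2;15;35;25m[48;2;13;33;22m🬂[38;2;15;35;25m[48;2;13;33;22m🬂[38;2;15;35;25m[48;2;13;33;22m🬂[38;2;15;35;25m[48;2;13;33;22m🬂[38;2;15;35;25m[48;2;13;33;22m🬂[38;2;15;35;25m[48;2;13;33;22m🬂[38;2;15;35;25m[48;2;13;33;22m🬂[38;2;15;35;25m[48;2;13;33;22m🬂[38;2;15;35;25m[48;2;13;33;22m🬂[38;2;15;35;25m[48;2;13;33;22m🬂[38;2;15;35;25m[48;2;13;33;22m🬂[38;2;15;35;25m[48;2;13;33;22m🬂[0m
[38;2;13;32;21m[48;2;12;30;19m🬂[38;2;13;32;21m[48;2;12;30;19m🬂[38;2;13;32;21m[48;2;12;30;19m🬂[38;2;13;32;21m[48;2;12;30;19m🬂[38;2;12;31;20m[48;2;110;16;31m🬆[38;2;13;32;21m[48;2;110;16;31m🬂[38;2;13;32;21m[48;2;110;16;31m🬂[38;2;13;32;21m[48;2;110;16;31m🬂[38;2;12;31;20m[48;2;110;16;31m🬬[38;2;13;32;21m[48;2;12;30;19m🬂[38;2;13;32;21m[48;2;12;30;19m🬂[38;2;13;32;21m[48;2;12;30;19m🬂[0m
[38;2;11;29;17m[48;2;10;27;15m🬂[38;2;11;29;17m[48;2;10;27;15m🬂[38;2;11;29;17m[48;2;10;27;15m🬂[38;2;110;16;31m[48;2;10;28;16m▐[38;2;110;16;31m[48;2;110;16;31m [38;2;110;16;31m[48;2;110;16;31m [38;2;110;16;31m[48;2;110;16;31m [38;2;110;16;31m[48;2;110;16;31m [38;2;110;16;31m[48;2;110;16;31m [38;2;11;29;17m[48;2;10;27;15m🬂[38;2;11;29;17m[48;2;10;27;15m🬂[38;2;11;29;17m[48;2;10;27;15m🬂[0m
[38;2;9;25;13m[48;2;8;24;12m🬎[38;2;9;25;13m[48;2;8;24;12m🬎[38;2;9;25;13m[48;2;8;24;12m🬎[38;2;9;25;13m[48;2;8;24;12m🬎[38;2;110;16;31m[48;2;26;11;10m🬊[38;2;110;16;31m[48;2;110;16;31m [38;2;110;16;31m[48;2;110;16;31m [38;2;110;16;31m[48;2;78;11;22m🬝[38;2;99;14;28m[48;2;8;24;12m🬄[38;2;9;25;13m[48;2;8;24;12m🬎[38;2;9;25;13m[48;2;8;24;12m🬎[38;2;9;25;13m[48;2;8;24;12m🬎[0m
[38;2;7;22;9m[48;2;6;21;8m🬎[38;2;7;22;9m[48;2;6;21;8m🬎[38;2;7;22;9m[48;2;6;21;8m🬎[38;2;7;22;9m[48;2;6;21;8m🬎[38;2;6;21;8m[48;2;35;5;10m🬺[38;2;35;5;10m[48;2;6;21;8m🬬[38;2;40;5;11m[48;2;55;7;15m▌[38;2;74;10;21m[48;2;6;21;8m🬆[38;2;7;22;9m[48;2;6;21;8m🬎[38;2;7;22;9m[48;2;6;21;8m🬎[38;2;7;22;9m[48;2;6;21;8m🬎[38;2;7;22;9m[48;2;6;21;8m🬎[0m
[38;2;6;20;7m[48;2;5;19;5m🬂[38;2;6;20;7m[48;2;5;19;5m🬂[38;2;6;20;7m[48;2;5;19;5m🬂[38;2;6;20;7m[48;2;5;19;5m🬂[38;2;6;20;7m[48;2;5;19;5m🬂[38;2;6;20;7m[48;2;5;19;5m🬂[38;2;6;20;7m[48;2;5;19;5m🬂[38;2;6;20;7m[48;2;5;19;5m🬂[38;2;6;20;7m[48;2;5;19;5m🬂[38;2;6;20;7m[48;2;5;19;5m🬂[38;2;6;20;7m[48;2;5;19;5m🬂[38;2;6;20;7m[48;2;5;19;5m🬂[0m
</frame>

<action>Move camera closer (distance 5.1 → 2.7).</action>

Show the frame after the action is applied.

<frame>
[38;2;14;34;24m[48;2;110;16;31m🬎[38;2;15;35;25m[48;2;110;16;31m🬀[38;2;110;16;31m[48;2;110;16;31m [38;2;110;16;31m[48;2;110;16;31m [38;2;110;16;31m[48;2;110;16;31m [38;2;110;16;31m[48;2;110;16;31m [38;2;110;16;31m[48;2;110;16;31m [38;2;110;16;31m[48;2;110;16;31m [38;2;110;16;31m[48;2;110;16;31m [38;2;110;16;31m[48;2;110;16;31m [38;2;110;16;31m[48;2;110;16;31m [38;2;110;16;31m[48;2;14;34;24m🬱[0m
[38;2;110;16;31m[48;2;110;16;31m [38;2;110;16;31m[48;2;110;16;31m [38;2;110;16;31m[48;2;110;16;31m [38;2;110;16;31m[48;2;110;16;31m [38;2;110;16;31m[48;2;110;16;31m [38;2;110;16;31m[48;2;110;16;31m [38;2;110;16;31m[48;2;110;16;31m [38;2;110;16;31m[48;2;110;16;31m [38;2;110;16;31m[48;2;110;16;31m [38;2;110;16;31m[48;2;110;16;31m [38;2;110;16;31m[48;2;110;16;31m [38;2;110;16;31m[48;2;110;16;31m [0m
[38;2;110;16;31m[48;2;110;16;31m [38;2;110;16;31m[48;2;110;16;31m [38;2;110;16;31m[48;2;110;16;31m [38;2;110;16;31m[48;2;110;16;31m [38;2;110;16;31m[48;2;110;16;31m [38;2;110;16;31m[48;2;110;16;31m [38;2;110;16;31m[48;2;110;16;31m [38;2;110;16;31m[48;2;110;16;31m [38;2;110;16;31m[48;2;110;16;31m [38;2;110;16;31m[48;2;110;16;31m [38;2;110;16;31m[48;2;110;16;31m [38;2;110;16;31m[48;2;110;16;32m🬝[0m
[38;2;110;16;31m[48;2;110;16;31m [38;2;110;16;31m[48;2;110;16;31m [38;2;110;16;31m[48;2;110;16;31m [38;2;110;16;31m[48;2;110;16;31m [38;2;110;16;31m[48;2;110;16;31m [38;2;110;16;31m[48;2;110;16;31m [38;2;110;16;31m[48;2;110;16;31m [38;2;110;16;31m[48;2;110;16;31m [38;2;110;16;31m[48;2;110;16;31m [38;2;110;16;31m[48;2;110;16;32m🬝[38;2;110;16;31m[48;2;111;17;33m🬝[38;2;111;17;32m[48;2;113;18;34m🬎[0m
[38;2;110;16;31m[48;2;6;21;8m🬊[38;2;110;16;31m[48;2;110;16;31m [38;2;110;16;31m[48;2;110;16;31m [38;2;110;16;31m[48;2;110;16;31m [38;2;110;16;31m[48;2;110;16;31m [38;2;110;16;31m[48;2;110;16;31m [38;2;110;16;31m[48;2;110;16;31m [38;2;110;16;31m[48;2;110;16;31m [38;2;110;16;31m[48;2;110;16;31m [38;2;110;16;31m[48;2;111;17;32m🬕[38;2;112;18;34m[48;2;115;21;37m🬕[38;2;117;23;39m[48;2;6;21;8m🬝[0m
[38;2;6;20;7m[48;2;5;19;5m🬂[38;2;110;16;31m[48;2;5;19;5m🬁[38;2;110;16;31m[48;2;5;19;5m🬊[38;2;110;16;31m[48;2;5;19;5m🬎[38;2;110;16;31m[48;2;35;5;10m🬬[38;2;110;16;31m[48;2;110;16;31m [38;2;110;16;31m[48;2;110;16;31m [38;2;110;16;31m[48;2;110;16;31m [38;2;110;16;31m[48;2;29;13;10m🬎[38;2;111;17;33m[48;2;5;19;5m🬎[38;2;117;22;38m[48;2;5;19;5m🬂[38;2;6;20;7m[48;2;5;19;5m🬂[0m
</frame>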